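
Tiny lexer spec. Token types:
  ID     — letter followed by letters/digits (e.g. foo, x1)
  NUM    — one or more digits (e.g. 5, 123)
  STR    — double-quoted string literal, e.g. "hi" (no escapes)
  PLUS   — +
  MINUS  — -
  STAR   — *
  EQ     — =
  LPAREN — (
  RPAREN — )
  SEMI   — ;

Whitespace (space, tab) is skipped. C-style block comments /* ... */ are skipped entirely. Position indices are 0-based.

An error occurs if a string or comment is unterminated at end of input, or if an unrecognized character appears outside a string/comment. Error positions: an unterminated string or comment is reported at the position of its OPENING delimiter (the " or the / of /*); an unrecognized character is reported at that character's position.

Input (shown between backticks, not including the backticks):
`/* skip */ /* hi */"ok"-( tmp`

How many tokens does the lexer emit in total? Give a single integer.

Answer: 4

Derivation:
pos=0: enter COMMENT mode (saw '/*')
exit COMMENT mode (now at pos=10)
pos=11: enter COMMENT mode (saw '/*')
exit COMMENT mode (now at pos=19)
pos=19: enter STRING mode
pos=19: emit STR "ok" (now at pos=23)
pos=23: emit MINUS '-'
pos=24: emit LPAREN '('
pos=26: emit ID 'tmp' (now at pos=29)
DONE. 4 tokens: [STR, MINUS, LPAREN, ID]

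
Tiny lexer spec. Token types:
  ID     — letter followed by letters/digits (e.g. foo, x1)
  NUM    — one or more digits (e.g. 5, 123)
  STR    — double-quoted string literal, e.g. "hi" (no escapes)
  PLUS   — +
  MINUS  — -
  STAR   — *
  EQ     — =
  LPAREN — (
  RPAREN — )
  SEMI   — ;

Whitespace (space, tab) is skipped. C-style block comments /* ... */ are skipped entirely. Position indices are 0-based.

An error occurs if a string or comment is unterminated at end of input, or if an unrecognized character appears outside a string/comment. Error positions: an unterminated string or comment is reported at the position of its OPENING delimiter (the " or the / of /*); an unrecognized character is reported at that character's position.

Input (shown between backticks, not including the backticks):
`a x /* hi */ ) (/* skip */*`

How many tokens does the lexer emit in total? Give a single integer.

pos=0: emit ID 'a' (now at pos=1)
pos=2: emit ID 'x' (now at pos=3)
pos=4: enter COMMENT mode (saw '/*')
exit COMMENT mode (now at pos=12)
pos=13: emit RPAREN ')'
pos=15: emit LPAREN '('
pos=16: enter COMMENT mode (saw '/*')
exit COMMENT mode (now at pos=26)
pos=26: emit STAR '*'
DONE. 5 tokens: [ID, ID, RPAREN, LPAREN, STAR]

Answer: 5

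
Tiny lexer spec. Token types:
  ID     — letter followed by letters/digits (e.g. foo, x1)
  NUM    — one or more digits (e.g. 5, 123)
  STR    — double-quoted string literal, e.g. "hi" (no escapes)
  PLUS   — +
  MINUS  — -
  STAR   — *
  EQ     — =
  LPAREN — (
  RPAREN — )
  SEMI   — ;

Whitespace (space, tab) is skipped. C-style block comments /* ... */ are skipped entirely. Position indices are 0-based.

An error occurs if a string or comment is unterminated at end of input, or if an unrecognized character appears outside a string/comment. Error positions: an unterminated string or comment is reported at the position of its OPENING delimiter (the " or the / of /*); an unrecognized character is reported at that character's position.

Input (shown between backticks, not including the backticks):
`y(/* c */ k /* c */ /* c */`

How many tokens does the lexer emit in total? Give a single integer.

Answer: 3

Derivation:
pos=0: emit ID 'y' (now at pos=1)
pos=1: emit LPAREN '('
pos=2: enter COMMENT mode (saw '/*')
exit COMMENT mode (now at pos=9)
pos=10: emit ID 'k' (now at pos=11)
pos=12: enter COMMENT mode (saw '/*')
exit COMMENT mode (now at pos=19)
pos=20: enter COMMENT mode (saw '/*')
exit COMMENT mode (now at pos=27)
DONE. 3 tokens: [ID, LPAREN, ID]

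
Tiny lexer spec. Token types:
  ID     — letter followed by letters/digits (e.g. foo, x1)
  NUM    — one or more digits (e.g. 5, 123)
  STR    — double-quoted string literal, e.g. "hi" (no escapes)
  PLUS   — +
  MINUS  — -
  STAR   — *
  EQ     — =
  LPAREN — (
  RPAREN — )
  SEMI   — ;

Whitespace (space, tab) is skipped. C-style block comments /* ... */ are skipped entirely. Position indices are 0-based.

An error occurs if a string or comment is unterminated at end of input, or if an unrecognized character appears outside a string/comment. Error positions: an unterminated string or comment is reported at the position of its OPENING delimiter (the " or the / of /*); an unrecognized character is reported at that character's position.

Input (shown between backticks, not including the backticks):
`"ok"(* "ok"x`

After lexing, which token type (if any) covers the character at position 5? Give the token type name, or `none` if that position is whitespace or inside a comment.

pos=0: enter STRING mode
pos=0: emit STR "ok" (now at pos=4)
pos=4: emit LPAREN '('
pos=5: emit STAR '*'
pos=7: enter STRING mode
pos=7: emit STR "ok" (now at pos=11)
pos=11: emit ID 'x' (now at pos=12)
DONE. 5 tokens: [STR, LPAREN, STAR, STR, ID]
Position 5: char is '*' -> STAR

Answer: STAR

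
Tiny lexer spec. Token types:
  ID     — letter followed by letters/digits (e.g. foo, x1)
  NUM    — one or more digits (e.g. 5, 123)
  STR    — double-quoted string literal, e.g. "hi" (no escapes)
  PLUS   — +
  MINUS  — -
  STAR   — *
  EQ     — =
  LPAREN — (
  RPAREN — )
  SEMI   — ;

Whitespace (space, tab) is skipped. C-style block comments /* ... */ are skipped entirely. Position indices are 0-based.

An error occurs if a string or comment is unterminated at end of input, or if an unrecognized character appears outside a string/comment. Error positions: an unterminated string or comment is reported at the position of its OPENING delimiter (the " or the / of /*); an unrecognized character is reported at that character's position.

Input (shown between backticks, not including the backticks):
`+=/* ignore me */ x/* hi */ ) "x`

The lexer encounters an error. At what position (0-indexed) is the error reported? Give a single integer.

pos=0: emit PLUS '+'
pos=1: emit EQ '='
pos=2: enter COMMENT mode (saw '/*')
exit COMMENT mode (now at pos=17)
pos=18: emit ID 'x' (now at pos=19)
pos=19: enter COMMENT mode (saw '/*')
exit COMMENT mode (now at pos=27)
pos=28: emit RPAREN ')'
pos=30: enter STRING mode
pos=30: ERROR — unterminated string

Answer: 30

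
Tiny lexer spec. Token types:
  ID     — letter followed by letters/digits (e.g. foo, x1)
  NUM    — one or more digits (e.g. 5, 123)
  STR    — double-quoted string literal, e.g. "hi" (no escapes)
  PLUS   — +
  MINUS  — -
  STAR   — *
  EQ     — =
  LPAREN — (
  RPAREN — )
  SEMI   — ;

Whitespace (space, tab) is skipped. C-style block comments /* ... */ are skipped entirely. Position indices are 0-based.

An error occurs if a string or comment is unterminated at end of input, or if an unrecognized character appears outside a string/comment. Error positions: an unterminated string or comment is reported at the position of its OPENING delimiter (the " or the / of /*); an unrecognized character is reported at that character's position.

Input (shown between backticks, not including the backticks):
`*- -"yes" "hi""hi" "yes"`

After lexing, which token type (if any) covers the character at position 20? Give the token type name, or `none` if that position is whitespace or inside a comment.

pos=0: emit STAR '*'
pos=1: emit MINUS '-'
pos=3: emit MINUS '-'
pos=4: enter STRING mode
pos=4: emit STR "yes" (now at pos=9)
pos=10: enter STRING mode
pos=10: emit STR "hi" (now at pos=14)
pos=14: enter STRING mode
pos=14: emit STR "hi" (now at pos=18)
pos=19: enter STRING mode
pos=19: emit STR "yes" (now at pos=24)
DONE. 7 tokens: [STAR, MINUS, MINUS, STR, STR, STR, STR]
Position 20: char is 'y' -> STR

Answer: STR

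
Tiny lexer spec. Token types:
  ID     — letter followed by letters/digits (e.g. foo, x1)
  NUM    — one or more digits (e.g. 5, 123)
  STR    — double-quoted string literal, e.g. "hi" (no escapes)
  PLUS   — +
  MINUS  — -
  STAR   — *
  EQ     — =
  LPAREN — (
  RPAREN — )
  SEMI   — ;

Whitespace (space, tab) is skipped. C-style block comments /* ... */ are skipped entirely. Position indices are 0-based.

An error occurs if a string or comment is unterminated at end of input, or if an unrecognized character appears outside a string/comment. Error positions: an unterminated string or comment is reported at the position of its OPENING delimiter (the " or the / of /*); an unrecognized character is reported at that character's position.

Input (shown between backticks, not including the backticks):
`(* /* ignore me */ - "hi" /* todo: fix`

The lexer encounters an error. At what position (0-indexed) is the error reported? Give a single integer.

Answer: 26

Derivation:
pos=0: emit LPAREN '('
pos=1: emit STAR '*'
pos=3: enter COMMENT mode (saw '/*')
exit COMMENT mode (now at pos=18)
pos=19: emit MINUS '-'
pos=21: enter STRING mode
pos=21: emit STR "hi" (now at pos=25)
pos=26: enter COMMENT mode (saw '/*')
pos=26: ERROR — unterminated comment (reached EOF)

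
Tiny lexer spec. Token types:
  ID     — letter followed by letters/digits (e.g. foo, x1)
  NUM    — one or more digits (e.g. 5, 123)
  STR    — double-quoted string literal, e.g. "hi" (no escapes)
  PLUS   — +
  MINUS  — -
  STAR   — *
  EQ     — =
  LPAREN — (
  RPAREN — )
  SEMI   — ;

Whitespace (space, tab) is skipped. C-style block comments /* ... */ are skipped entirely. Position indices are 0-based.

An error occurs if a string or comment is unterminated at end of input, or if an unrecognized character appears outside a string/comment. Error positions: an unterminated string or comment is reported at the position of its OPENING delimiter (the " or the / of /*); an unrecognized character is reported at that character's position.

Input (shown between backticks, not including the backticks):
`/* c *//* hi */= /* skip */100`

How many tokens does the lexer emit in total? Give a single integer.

Answer: 2

Derivation:
pos=0: enter COMMENT mode (saw '/*')
exit COMMENT mode (now at pos=7)
pos=7: enter COMMENT mode (saw '/*')
exit COMMENT mode (now at pos=15)
pos=15: emit EQ '='
pos=17: enter COMMENT mode (saw '/*')
exit COMMENT mode (now at pos=27)
pos=27: emit NUM '100' (now at pos=30)
DONE. 2 tokens: [EQ, NUM]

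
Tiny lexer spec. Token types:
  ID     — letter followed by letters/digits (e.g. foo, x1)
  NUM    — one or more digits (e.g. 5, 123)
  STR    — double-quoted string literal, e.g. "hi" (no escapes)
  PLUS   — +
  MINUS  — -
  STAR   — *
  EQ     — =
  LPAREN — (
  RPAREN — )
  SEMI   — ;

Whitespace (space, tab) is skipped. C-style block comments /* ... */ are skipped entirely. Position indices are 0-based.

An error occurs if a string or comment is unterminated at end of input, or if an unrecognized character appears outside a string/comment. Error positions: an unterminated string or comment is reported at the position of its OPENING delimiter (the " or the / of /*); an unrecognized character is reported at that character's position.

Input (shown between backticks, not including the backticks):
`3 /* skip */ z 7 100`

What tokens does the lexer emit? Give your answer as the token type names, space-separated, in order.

Answer: NUM ID NUM NUM

Derivation:
pos=0: emit NUM '3' (now at pos=1)
pos=2: enter COMMENT mode (saw '/*')
exit COMMENT mode (now at pos=12)
pos=13: emit ID 'z' (now at pos=14)
pos=15: emit NUM '7' (now at pos=16)
pos=17: emit NUM '100' (now at pos=20)
DONE. 4 tokens: [NUM, ID, NUM, NUM]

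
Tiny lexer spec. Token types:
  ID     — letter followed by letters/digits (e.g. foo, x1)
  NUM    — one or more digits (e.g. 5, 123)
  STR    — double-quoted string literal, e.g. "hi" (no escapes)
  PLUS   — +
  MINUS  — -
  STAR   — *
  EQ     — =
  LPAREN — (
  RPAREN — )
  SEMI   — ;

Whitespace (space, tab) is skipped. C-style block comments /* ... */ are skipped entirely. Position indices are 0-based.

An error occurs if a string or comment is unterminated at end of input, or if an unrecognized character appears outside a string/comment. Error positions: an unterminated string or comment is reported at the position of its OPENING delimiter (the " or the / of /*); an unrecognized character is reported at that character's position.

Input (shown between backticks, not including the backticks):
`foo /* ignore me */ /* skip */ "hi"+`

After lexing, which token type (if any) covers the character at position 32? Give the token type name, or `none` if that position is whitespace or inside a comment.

pos=0: emit ID 'foo' (now at pos=3)
pos=4: enter COMMENT mode (saw '/*')
exit COMMENT mode (now at pos=19)
pos=20: enter COMMENT mode (saw '/*')
exit COMMENT mode (now at pos=30)
pos=31: enter STRING mode
pos=31: emit STR "hi" (now at pos=35)
pos=35: emit PLUS '+'
DONE. 3 tokens: [ID, STR, PLUS]
Position 32: char is 'h' -> STR

Answer: STR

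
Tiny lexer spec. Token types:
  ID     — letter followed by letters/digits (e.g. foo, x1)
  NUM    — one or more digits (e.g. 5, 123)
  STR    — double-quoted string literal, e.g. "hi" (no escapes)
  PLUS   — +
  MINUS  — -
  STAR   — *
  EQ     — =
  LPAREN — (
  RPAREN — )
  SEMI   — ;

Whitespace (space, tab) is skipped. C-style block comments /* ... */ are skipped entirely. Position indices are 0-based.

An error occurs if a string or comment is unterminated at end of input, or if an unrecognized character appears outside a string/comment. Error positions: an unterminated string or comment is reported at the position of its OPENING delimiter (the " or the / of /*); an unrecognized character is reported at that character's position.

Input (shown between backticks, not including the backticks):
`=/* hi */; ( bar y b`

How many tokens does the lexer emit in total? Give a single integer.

pos=0: emit EQ '='
pos=1: enter COMMENT mode (saw '/*')
exit COMMENT mode (now at pos=9)
pos=9: emit SEMI ';'
pos=11: emit LPAREN '('
pos=13: emit ID 'bar' (now at pos=16)
pos=17: emit ID 'y' (now at pos=18)
pos=19: emit ID 'b' (now at pos=20)
DONE. 6 tokens: [EQ, SEMI, LPAREN, ID, ID, ID]

Answer: 6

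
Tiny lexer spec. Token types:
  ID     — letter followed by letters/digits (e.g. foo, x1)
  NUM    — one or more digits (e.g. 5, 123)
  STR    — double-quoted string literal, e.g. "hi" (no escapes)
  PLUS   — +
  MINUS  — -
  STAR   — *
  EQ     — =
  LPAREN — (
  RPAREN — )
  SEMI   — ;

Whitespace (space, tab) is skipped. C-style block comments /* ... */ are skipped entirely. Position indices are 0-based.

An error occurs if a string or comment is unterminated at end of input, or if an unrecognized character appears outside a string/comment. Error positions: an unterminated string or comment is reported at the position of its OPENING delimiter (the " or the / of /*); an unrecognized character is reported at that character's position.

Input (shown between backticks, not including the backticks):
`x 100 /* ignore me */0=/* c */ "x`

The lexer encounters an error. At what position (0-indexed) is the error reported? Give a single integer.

pos=0: emit ID 'x' (now at pos=1)
pos=2: emit NUM '100' (now at pos=5)
pos=6: enter COMMENT mode (saw '/*')
exit COMMENT mode (now at pos=21)
pos=21: emit NUM '0' (now at pos=22)
pos=22: emit EQ '='
pos=23: enter COMMENT mode (saw '/*')
exit COMMENT mode (now at pos=30)
pos=31: enter STRING mode
pos=31: ERROR — unterminated string

Answer: 31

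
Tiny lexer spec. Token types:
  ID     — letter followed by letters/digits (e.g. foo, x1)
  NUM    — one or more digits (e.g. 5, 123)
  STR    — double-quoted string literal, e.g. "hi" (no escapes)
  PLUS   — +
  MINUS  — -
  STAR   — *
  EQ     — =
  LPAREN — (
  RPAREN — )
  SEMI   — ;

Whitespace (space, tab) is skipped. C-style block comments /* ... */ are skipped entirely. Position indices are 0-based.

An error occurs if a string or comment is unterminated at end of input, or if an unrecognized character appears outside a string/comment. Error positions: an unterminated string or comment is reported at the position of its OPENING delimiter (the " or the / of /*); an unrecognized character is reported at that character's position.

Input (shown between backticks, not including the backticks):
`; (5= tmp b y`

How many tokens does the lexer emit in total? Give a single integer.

Answer: 7

Derivation:
pos=0: emit SEMI ';'
pos=2: emit LPAREN '('
pos=3: emit NUM '5' (now at pos=4)
pos=4: emit EQ '='
pos=6: emit ID 'tmp' (now at pos=9)
pos=10: emit ID 'b' (now at pos=11)
pos=12: emit ID 'y' (now at pos=13)
DONE. 7 tokens: [SEMI, LPAREN, NUM, EQ, ID, ID, ID]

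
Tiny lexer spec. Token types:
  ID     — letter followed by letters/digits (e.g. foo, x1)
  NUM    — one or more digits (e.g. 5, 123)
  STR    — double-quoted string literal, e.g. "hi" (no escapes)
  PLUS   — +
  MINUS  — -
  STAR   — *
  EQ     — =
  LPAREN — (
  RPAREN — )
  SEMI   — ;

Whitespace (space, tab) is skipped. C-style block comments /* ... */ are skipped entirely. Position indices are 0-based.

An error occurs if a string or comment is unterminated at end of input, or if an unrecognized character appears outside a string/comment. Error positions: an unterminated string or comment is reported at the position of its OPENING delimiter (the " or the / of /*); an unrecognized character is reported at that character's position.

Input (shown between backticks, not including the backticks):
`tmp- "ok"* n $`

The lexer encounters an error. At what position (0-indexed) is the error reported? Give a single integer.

Answer: 13

Derivation:
pos=0: emit ID 'tmp' (now at pos=3)
pos=3: emit MINUS '-'
pos=5: enter STRING mode
pos=5: emit STR "ok" (now at pos=9)
pos=9: emit STAR '*'
pos=11: emit ID 'n' (now at pos=12)
pos=13: ERROR — unrecognized char '$'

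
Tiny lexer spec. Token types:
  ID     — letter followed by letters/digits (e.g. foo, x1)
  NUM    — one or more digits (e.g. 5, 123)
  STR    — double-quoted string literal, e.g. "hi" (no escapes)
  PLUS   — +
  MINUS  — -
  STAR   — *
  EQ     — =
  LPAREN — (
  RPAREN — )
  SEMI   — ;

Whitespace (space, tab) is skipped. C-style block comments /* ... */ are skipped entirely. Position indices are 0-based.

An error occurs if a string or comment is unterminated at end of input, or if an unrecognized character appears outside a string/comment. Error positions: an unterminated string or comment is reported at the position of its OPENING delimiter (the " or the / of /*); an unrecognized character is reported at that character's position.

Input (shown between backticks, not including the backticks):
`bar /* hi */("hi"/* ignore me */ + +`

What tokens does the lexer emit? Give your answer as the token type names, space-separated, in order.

Answer: ID LPAREN STR PLUS PLUS

Derivation:
pos=0: emit ID 'bar' (now at pos=3)
pos=4: enter COMMENT mode (saw '/*')
exit COMMENT mode (now at pos=12)
pos=12: emit LPAREN '('
pos=13: enter STRING mode
pos=13: emit STR "hi" (now at pos=17)
pos=17: enter COMMENT mode (saw '/*')
exit COMMENT mode (now at pos=32)
pos=33: emit PLUS '+'
pos=35: emit PLUS '+'
DONE. 5 tokens: [ID, LPAREN, STR, PLUS, PLUS]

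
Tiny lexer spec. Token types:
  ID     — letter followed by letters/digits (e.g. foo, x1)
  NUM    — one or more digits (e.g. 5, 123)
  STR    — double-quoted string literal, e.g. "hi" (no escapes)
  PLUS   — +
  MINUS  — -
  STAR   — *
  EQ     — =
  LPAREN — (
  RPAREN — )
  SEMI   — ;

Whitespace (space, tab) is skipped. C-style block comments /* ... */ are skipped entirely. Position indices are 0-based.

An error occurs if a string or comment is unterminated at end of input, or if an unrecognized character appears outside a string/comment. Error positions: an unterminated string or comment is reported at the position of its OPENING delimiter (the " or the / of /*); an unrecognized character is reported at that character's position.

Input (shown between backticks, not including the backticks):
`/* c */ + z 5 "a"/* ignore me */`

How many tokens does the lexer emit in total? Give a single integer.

Answer: 4

Derivation:
pos=0: enter COMMENT mode (saw '/*')
exit COMMENT mode (now at pos=7)
pos=8: emit PLUS '+'
pos=10: emit ID 'z' (now at pos=11)
pos=12: emit NUM '5' (now at pos=13)
pos=14: enter STRING mode
pos=14: emit STR "a" (now at pos=17)
pos=17: enter COMMENT mode (saw '/*')
exit COMMENT mode (now at pos=32)
DONE. 4 tokens: [PLUS, ID, NUM, STR]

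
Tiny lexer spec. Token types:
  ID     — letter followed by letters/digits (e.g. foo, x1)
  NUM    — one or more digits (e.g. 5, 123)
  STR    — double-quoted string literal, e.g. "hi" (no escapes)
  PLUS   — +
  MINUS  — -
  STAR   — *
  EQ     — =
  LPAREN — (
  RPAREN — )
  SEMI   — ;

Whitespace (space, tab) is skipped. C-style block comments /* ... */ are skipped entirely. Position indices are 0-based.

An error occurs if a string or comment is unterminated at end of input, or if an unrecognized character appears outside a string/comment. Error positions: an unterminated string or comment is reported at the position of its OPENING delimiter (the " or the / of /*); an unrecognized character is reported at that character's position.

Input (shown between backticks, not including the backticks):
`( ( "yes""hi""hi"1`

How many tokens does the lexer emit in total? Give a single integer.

pos=0: emit LPAREN '('
pos=2: emit LPAREN '('
pos=4: enter STRING mode
pos=4: emit STR "yes" (now at pos=9)
pos=9: enter STRING mode
pos=9: emit STR "hi" (now at pos=13)
pos=13: enter STRING mode
pos=13: emit STR "hi" (now at pos=17)
pos=17: emit NUM '1' (now at pos=18)
DONE. 6 tokens: [LPAREN, LPAREN, STR, STR, STR, NUM]

Answer: 6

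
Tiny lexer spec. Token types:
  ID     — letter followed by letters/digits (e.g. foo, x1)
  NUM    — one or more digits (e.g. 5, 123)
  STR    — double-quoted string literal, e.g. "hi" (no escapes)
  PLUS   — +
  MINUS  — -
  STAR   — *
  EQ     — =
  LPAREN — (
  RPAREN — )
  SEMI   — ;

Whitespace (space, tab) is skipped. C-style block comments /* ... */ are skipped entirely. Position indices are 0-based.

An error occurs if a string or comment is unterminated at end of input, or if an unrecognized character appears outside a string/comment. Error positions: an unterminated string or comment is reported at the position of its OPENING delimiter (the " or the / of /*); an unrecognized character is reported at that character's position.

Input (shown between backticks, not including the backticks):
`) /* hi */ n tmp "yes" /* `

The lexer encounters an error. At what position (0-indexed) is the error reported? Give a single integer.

pos=0: emit RPAREN ')'
pos=2: enter COMMENT mode (saw '/*')
exit COMMENT mode (now at pos=10)
pos=11: emit ID 'n' (now at pos=12)
pos=13: emit ID 'tmp' (now at pos=16)
pos=17: enter STRING mode
pos=17: emit STR "yes" (now at pos=22)
pos=23: enter COMMENT mode (saw '/*')
pos=23: ERROR — unterminated comment (reached EOF)

Answer: 23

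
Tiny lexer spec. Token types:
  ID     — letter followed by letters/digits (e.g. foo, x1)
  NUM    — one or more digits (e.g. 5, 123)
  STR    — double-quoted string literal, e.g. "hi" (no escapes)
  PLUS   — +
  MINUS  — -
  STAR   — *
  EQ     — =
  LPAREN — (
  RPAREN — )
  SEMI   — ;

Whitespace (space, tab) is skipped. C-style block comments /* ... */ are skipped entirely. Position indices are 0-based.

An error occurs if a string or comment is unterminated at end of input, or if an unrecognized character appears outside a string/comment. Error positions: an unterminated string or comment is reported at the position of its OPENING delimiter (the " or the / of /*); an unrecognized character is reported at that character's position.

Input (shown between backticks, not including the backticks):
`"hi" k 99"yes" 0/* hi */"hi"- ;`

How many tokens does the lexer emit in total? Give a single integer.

pos=0: enter STRING mode
pos=0: emit STR "hi" (now at pos=4)
pos=5: emit ID 'k' (now at pos=6)
pos=7: emit NUM '99' (now at pos=9)
pos=9: enter STRING mode
pos=9: emit STR "yes" (now at pos=14)
pos=15: emit NUM '0' (now at pos=16)
pos=16: enter COMMENT mode (saw '/*')
exit COMMENT mode (now at pos=24)
pos=24: enter STRING mode
pos=24: emit STR "hi" (now at pos=28)
pos=28: emit MINUS '-'
pos=30: emit SEMI ';'
DONE. 8 tokens: [STR, ID, NUM, STR, NUM, STR, MINUS, SEMI]

Answer: 8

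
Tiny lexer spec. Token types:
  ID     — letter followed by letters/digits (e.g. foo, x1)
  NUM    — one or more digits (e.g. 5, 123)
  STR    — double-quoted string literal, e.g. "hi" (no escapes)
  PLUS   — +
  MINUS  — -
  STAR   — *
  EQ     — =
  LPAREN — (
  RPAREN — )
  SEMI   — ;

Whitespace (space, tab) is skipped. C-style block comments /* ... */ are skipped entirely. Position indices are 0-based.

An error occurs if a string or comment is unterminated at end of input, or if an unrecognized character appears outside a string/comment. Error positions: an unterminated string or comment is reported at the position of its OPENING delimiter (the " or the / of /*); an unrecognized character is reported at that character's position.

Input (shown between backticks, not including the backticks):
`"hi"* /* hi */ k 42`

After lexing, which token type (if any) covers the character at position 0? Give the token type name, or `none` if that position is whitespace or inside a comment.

pos=0: enter STRING mode
pos=0: emit STR "hi" (now at pos=4)
pos=4: emit STAR '*'
pos=6: enter COMMENT mode (saw '/*')
exit COMMENT mode (now at pos=14)
pos=15: emit ID 'k' (now at pos=16)
pos=17: emit NUM '42' (now at pos=19)
DONE. 4 tokens: [STR, STAR, ID, NUM]
Position 0: char is '"' -> STR

Answer: STR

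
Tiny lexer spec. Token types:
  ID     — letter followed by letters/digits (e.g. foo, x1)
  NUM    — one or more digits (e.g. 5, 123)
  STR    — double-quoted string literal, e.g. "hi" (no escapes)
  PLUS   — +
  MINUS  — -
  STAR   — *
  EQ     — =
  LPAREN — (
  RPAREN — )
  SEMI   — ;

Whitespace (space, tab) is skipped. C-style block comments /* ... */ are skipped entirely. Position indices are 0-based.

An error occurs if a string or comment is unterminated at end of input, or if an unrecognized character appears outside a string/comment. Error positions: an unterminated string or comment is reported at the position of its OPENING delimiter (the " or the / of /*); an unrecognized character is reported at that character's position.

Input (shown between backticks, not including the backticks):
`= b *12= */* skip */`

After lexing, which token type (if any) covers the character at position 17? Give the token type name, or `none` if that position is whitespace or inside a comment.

Answer: none

Derivation:
pos=0: emit EQ '='
pos=2: emit ID 'b' (now at pos=3)
pos=4: emit STAR '*'
pos=5: emit NUM '12' (now at pos=7)
pos=7: emit EQ '='
pos=9: emit STAR '*'
pos=10: enter COMMENT mode (saw '/*')
exit COMMENT mode (now at pos=20)
DONE. 6 tokens: [EQ, ID, STAR, NUM, EQ, STAR]
Position 17: char is ' ' -> none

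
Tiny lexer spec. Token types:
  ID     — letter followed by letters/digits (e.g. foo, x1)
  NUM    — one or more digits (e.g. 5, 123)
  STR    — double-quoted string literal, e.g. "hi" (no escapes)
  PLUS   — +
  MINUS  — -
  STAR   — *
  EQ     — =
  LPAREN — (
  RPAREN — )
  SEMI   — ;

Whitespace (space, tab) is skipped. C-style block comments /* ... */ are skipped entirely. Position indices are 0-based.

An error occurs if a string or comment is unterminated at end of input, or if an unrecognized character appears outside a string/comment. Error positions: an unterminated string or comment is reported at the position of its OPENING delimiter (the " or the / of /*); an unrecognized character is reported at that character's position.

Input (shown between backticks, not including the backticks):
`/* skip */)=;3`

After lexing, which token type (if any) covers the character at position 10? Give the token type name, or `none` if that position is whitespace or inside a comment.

Answer: RPAREN

Derivation:
pos=0: enter COMMENT mode (saw '/*')
exit COMMENT mode (now at pos=10)
pos=10: emit RPAREN ')'
pos=11: emit EQ '='
pos=12: emit SEMI ';'
pos=13: emit NUM '3' (now at pos=14)
DONE. 4 tokens: [RPAREN, EQ, SEMI, NUM]
Position 10: char is ')' -> RPAREN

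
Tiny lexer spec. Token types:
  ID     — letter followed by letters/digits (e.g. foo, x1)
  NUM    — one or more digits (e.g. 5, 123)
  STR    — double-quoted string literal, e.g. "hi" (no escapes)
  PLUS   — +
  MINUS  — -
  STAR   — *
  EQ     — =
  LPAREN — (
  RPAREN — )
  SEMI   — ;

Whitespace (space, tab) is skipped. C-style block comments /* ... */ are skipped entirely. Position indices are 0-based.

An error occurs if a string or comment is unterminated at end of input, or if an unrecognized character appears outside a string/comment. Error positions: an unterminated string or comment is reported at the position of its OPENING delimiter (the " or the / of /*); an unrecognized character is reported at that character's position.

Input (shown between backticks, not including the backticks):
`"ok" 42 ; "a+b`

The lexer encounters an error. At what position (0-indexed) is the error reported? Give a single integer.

Answer: 10

Derivation:
pos=0: enter STRING mode
pos=0: emit STR "ok" (now at pos=4)
pos=5: emit NUM '42' (now at pos=7)
pos=8: emit SEMI ';'
pos=10: enter STRING mode
pos=10: ERROR — unterminated string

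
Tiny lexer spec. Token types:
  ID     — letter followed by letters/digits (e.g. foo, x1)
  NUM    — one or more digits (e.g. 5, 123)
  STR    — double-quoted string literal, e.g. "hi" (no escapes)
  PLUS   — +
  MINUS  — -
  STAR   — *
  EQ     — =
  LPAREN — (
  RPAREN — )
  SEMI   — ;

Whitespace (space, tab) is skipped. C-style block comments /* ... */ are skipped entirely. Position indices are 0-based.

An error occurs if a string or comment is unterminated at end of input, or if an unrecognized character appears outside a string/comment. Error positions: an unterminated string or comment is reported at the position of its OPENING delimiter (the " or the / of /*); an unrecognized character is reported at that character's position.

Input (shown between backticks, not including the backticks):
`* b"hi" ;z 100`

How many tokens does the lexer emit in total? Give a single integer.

Answer: 6

Derivation:
pos=0: emit STAR '*'
pos=2: emit ID 'b' (now at pos=3)
pos=3: enter STRING mode
pos=3: emit STR "hi" (now at pos=7)
pos=8: emit SEMI ';'
pos=9: emit ID 'z' (now at pos=10)
pos=11: emit NUM '100' (now at pos=14)
DONE. 6 tokens: [STAR, ID, STR, SEMI, ID, NUM]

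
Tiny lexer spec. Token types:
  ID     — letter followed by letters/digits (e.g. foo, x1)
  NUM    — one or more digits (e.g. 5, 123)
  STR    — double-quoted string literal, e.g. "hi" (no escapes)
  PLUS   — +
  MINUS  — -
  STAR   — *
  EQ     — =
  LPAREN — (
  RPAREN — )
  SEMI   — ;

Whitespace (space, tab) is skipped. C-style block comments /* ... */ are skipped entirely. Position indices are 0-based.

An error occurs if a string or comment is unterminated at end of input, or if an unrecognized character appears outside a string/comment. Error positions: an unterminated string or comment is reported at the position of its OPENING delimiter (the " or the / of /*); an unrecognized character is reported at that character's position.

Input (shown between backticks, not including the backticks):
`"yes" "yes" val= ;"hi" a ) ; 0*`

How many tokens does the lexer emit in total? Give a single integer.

pos=0: enter STRING mode
pos=0: emit STR "yes" (now at pos=5)
pos=6: enter STRING mode
pos=6: emit STR "yes" (now at pos=11)
pos=12: emit ID 'val' (now at pos=15)
pos=15: emit EQ '='
pos=17: emit SEMI ';'
pos=18: enter STRING mode
pos=18: emit STR "hi" (now at pos=22)
pos=23: emit ID 'a' (now at pos=24)
pos=25: emit RPAREN ')'
pos=27: emit SEMI ';'
pos=29: emit NUM '0' (now at pos=30)
pos=30: emit STAR '*'
DONE. 11 tokens: [STR, STR, ID, EQ, SEMI, STR, ID, RPAREN, SEMI, NUM, STAR]

Answer: 11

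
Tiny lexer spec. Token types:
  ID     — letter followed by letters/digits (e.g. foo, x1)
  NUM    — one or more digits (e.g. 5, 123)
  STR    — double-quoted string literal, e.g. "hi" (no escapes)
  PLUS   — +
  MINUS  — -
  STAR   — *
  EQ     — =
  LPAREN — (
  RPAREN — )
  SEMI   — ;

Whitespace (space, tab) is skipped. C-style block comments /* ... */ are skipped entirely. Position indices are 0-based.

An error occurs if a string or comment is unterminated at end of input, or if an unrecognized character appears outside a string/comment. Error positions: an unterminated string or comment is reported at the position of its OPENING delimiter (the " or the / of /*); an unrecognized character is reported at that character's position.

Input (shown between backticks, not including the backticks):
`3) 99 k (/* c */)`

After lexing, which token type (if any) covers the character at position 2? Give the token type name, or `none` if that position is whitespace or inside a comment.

Answer: none

Derivation:
pos=0: emit NUM '3' (now at pos=1)
pos=1: emit RPAREN ')'
pos=3: emit NUM '99' (now at pos=5)
pos=6: emit ID 'k' (now at pos=7)
pos=8: emit LPAREN '('
pos=9: enter COMMENT mode (saw '/*')
exit COMMENT mode (now at pos=16)
pos=16: emit RPAREN ')'
DONE. 6 tokens: [NUM, RPAREN, NUM, ID, LPAREN, RPAREN]
Position 2: char is ' ' -> none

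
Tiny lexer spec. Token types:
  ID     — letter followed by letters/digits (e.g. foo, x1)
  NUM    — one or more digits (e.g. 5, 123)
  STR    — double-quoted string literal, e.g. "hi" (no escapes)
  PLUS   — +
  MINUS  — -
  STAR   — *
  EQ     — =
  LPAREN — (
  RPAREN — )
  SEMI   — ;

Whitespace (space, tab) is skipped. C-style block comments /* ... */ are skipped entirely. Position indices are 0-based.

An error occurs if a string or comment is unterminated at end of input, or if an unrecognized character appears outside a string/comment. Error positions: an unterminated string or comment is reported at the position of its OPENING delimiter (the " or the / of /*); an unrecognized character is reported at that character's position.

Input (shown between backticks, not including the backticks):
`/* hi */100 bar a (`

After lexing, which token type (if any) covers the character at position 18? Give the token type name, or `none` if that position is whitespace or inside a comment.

pos=0: enter COMMENT mode (saw '/*')
exit COMMENT mode (now at pos=8)
pos=8: emit NUM '100' (now at pos=11)
pos=12: emit ID 'bar' (now at pos=15)
pos=16: emit ID 'a' (now at pos=17)
pos=18: emit LPAREN '('
DONE. 4 tokens: [NUM, ID, ID, LPAREN]
Position 18: char is '(' -> LPAREN

Answer: LPAREN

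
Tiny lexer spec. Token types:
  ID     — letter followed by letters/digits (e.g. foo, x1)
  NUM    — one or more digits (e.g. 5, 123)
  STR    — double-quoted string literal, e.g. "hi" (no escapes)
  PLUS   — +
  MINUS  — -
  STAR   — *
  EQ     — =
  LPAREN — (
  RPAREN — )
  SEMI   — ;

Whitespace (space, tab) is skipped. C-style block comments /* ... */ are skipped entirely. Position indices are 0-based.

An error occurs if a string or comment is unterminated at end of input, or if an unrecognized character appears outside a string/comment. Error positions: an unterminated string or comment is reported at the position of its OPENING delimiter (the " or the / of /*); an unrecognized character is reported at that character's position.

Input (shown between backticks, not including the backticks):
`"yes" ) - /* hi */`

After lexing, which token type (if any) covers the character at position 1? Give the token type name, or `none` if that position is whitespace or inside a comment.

pos=0: enter STRING mode
pos=0: emit STR "yes" (now at pos=5)
pos=6: emit RPAREN ')'
pos=8: emit MINUS '-'
pos=10: enter COMMENT mode (saw '/*')
exit COMMENT mode (now at pos=18)
DONE. 3 tokens: [STR, RPAREN, MINUS]
Position 1: char is 'y' -> STR

Answer: STR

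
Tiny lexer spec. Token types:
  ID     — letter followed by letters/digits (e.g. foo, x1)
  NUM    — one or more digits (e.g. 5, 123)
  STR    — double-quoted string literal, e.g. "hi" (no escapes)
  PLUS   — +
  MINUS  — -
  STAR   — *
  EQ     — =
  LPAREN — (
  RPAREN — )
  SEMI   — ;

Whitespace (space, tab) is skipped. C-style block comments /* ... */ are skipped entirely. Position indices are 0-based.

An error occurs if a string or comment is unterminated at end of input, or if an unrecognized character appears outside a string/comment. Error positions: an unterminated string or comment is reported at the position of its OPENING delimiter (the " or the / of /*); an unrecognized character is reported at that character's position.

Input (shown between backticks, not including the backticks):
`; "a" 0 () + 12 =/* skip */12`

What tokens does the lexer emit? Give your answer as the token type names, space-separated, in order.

pos=0: emit SEMI ';'
pos=2: enter STRING mode
pos=2: emit STR "a" (now at pos=5)
pos=6: emit NUM '0' (now at pos=7)
pos=8: emit LPAREN '('
pos=9: emit RPAREN ')'
pos=11: emit PLUS '+'
pos=13: emit NUM '12' (now at pos=15)
pos=16: emit EQ '='
pos=17: enter COMMENT mode (saw '/*')
exit COMMENT mode (now at pos=27)
pos=27: emit NUM '12' (now at pos=29)
DONE. 9 tokens: [SEMI, STR, NUM, LPAREN, RPAREN, PLUS, NUM, EQ, NUM]

Answer: SEMI STR NUM LPAREN RPAREN PLUS NUM EQ NUM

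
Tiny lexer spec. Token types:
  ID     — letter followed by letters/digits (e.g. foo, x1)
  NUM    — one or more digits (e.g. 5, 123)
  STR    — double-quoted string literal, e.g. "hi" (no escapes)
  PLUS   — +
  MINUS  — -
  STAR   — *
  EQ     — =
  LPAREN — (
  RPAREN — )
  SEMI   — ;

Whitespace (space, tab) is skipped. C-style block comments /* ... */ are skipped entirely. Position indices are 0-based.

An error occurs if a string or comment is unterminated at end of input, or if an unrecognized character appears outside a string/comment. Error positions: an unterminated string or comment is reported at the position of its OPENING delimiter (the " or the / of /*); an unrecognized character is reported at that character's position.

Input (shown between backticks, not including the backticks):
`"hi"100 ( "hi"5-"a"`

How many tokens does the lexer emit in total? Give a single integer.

Answer: 7

Derivation:
pos=0: enter STRING mode
pos=0: emit STR "hi" (now at pos=4)
pos=4: emit NUM '100' (now at pos=7)
pos=8: emit LPAREN '('
pos=10: enter STRING mode
pos=10: emit STR "hi" (now at pos=14)
pos=14: emit NUM '5' (now at pos=15)
pos=15: emit MINUS '-'
pos=16: enter STRING mode
pos=16: emit STR "a" (now at pos=19)
DONE. 7 tokens: [STR, NUM, LPAREN, STR, NUM, MINUS, STR]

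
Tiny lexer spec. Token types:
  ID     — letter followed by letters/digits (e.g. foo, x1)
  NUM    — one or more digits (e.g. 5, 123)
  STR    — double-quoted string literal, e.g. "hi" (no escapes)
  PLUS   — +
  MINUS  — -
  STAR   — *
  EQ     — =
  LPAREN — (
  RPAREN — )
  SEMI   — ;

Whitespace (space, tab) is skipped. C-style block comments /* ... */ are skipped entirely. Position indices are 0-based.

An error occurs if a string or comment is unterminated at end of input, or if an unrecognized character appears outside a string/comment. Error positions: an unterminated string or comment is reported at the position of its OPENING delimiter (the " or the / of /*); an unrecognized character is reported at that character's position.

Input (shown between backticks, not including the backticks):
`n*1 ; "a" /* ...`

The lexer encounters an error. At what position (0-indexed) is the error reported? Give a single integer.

pos=0: emit ID 'n' (now at pos=1)
pos=1: emit STAR '*'
pos=2: emit NUM '1' (now at pos=3)
pos=4: emit SEMI ';'
pos=6: enter STRING mode
pos=6: emit STR "a" (now at pos=9)
pos=10: enter COMMENT mode (saw '/*')
pos=10: ERROR — unterminated comment (reached EOF)

Answer: 10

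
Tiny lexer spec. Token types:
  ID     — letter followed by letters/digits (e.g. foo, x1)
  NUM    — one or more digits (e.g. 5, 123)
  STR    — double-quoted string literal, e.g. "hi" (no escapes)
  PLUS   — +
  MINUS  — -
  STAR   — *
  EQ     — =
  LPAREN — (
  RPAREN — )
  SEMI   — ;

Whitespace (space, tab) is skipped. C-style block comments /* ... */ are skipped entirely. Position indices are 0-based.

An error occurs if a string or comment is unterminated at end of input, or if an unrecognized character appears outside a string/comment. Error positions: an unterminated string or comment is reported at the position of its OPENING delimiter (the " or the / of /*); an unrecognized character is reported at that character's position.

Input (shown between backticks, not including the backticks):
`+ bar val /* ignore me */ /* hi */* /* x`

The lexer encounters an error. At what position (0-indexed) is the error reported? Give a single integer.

Answer: 36

Derivation:
pos=0: emit PLUS '+'
pos=2: emit ID 'bar' (now at pos=5)
pos=6: emit ID 'val' (now at pos=9)
pos=10: enter COMMENT mode (saw '/*')
exit COMMENT mode (now at pos=25)
pos=26: enter COMMENT mode (saw '/*')
exit COMMENT mode (now at pos=34)
pos=34: emit STAR '*'
pos=36: enter COMMENT mode (saw '/*')
pos=36: ERROR — unterminated comment (reached EOF)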